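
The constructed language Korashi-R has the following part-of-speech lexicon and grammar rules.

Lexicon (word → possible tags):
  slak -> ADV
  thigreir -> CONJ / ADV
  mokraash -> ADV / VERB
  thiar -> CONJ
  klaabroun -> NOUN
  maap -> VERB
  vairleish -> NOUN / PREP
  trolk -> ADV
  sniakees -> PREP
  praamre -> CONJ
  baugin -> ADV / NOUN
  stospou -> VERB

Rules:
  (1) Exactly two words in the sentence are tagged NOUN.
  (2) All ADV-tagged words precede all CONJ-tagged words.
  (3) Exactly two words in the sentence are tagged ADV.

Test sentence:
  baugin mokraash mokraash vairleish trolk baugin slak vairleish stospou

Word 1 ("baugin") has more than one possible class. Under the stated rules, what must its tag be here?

NOUN

Candidates per position — 1:baugin {ADV,NOUN}; 2:mokraash {ADV,VERB}; 3:mokraash {ADV,VERB}; 4:vairleish {NOUN,PREP}; 5:trolk {ADV}; 6:baugin {ADV,NOUN}; 7:slak {ADV}; 8:vairleish {NOUN,PREP}; 9:stospou {VERB}.
Word 1 cannot be ADV — rule 3 would then fail for every completion. It is NOUN.
Word 2 cannot be ADV — rule 3 would then fail for every completion. It is VERB.
Word 3 cannot be ADV — rule 3 would then fail for every completion. It is VERB.
Word 6 cannot be ADV — rule 3 would then fail for every completion. It is NOUN.
Word 8 cannot be NOUN — rule 1 would then fail for every completion. It is PREP.
Word 4 cannot be NOUN — rule 1 would then fail for every completion. It is PREP.
The only consistent sequence is: NOUN VERB VERB PREP ADV NOUN ADV PREP VERB.
Check: rule 1 satisfied; rule 2 satisfied; rule 3 satisfied.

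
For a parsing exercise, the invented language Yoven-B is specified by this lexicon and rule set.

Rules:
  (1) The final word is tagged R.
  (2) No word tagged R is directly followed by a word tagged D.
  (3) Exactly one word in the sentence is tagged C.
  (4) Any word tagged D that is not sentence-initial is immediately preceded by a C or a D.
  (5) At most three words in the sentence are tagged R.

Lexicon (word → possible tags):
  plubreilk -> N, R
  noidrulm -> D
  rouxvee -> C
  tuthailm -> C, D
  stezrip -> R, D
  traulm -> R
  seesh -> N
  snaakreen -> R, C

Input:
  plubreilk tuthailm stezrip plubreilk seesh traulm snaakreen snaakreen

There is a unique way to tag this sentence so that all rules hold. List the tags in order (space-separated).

N C D N N R R R

Candidates per position — 1:plubreilk {N,R}; 2:tuthailm {C,D}; 3:stezrip {R,D}; 4:plubreilk {N,R}; 5:seesh {N}; 6:traulm {R}; 7:snaakreen {R,C}; 8:snaakreen {R,C}.
If word 2 were D, no tagging could satisfy rule 4; so word 2 is C.
If word 7 were C, no tagging could satisfy rule 3; so word 7 is R.
If word 8 were C, no tagging could satisfy rule 1; so word 8 is R.
If word 1 were R, no tagging could satisfy rule 5; so word 1 is N.
If word 3 were R, no tagging could satisfy rule 5; so word 3 is D.
If word 4 were R, no tagging could satisfy rule 5; so word 4 is N.
That leaves exactly one tagging: N C D N N R R R.
Verifying each rule — rule 1 ✓; rule 2 ✓; rule 3 ✓; rule 4 ✓; rule 5 ✓.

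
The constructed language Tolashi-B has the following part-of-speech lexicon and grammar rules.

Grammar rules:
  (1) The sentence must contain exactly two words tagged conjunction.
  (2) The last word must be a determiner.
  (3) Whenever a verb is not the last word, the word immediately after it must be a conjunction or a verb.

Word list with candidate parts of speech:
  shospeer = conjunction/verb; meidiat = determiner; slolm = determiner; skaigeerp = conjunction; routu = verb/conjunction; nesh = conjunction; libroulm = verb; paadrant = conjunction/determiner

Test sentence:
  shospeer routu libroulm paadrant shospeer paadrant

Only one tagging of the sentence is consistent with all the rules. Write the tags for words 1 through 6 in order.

Candidates per position — 1:shospeer {conjunction,verb}; 2:routu {verb,conjunction}; 3:libroulm {verb}; 4:paadrant {conjunction,determiner}; 5:shospeer {conjunction,verb}; 6:paadrant {conjunction,determiner}.
Position 4: tagging it determiner would leave rule 3 unsatisfiable, so it must be conjunction.
Position 6: tagging it conjunction would leave rule 2 unsatisfiable, so it must be determiner.
Position 5: tagging it verb would leave rule 3 unsatisfiable, so it must be conjunction.
Position 1: tagging it conjunction would leave rule 1 unsatisfiable, so it must be verb.
Position 2: tagging it conjunction would leave rule 1 unsatisfiable, so it must be verb.
So the tagging must be: verb verb verb conjunction conjunction determiner.
Rule-by-rule: rule 1 ok; rule 2 ok; rule 3 ok.

verb verb verb conjunction conjunction determiner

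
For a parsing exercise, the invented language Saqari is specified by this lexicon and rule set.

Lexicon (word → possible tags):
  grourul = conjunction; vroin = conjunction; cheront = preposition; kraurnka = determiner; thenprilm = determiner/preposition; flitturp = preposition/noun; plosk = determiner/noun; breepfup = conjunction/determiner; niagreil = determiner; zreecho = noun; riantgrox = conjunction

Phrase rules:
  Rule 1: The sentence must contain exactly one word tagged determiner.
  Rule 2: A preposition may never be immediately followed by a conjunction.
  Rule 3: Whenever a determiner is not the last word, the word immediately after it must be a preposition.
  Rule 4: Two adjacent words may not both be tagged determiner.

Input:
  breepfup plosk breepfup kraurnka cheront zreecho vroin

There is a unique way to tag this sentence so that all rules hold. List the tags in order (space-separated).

conjunction noun conjunction determiner preposition noun conjunction

Candidates per position — 1:breepfup {conjunction,determiner}; 2:plosk {determiner,noun}; 3:breepfup {conjunction,determiner}; 4:kraurnka {determiner}; 5:cheront {preposition}; 6:zreecho {noun}; 7:vroin {conjunction}.
At position 1, choosing determiner makes rule 1 impossible to satisfy; hence conjunction.
At position 2, choosing determiner makes rule 1 impossible to satisfy; hence noun.
At position 3, choosing determiner makes rule 1 impossible to satisfy; hence conjunction.
The only consistent sequence is: conjunction noun conjunction determiner preposition noun conjunction.
Verifying each rule — rule 1 ok; rule 2 ok; rule 3 ok; rule 4 ok.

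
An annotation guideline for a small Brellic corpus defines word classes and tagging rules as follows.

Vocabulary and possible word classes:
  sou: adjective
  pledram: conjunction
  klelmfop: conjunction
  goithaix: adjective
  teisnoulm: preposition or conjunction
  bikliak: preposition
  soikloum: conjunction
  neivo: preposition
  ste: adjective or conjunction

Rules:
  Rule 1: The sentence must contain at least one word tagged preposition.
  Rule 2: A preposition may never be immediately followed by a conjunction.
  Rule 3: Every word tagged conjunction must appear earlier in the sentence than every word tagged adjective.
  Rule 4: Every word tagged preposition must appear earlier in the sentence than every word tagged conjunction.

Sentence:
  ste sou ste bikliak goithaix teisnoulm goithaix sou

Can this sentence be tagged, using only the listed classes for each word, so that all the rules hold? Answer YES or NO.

YES

Candidates per position — 1:ste {adjective,conjunction}; 2:sou {adjective}; 3:ste {adjective,conjunction}; 4:bikliak {preposition}; 5:goithaix {adjective}; 6:teisnoulm {preposition,conjunction}; 7:goithaix {adjective}; 8:sou {adjective}.
One satisfying assignment: adjective adjective adjective preposition adjective preposition adjective adjective.
Check: rule 1 ✓; rule 2 ✓; rule 3 ✓; rule 4 ✓.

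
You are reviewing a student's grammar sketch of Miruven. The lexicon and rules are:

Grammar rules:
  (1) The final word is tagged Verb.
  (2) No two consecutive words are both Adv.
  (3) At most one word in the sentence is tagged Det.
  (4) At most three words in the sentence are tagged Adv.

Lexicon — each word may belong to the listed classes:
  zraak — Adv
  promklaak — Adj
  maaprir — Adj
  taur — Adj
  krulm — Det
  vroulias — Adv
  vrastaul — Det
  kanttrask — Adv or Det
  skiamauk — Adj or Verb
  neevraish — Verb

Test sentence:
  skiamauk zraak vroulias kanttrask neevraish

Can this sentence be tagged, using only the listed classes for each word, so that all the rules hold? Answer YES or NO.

NO

Candidates per position — 1:skiamauk {Adj,Verb}; 2:zraak {Adv}; 3:vroulias {Adv}; 4:kanttrask {Adv,Det}; 5:neevraish {Verb}.
Rule 2 cannot be satisfied by any choice of tags from the lexicon.
So there is no consistent tagging.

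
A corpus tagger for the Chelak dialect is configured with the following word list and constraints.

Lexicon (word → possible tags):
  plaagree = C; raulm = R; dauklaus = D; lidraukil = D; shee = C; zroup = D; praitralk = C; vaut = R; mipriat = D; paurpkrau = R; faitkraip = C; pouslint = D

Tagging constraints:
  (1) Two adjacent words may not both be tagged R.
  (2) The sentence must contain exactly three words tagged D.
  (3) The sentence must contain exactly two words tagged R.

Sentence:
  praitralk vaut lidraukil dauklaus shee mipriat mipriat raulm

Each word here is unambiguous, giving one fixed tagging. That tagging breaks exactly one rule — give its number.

2

Fixed tagging: C R D D C D D R.
Rule check: R1 ok, R2 fails, R3 ok.
Only rule 2 fails.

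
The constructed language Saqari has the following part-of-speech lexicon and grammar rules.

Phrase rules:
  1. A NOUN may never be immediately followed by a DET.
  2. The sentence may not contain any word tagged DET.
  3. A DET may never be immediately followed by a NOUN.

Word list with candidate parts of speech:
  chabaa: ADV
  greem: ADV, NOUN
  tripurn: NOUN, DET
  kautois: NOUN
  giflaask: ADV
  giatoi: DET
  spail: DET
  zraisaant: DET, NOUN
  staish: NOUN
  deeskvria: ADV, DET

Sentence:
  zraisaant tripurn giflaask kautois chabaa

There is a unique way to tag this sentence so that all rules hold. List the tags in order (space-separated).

Candidates per position — 1:zraisaant {DET,NOUN}; 2:tripurn {NOUN,DET}; 3:giflaask {ADV}; 4:kautois {NOUN}; 5:chabaa {ADV}.
Position 1: DET is ruled out by rule 2; that leaves NOUN.
Position 2: DET is ruled out by rule 1; that leaves NOUN.
So the tagging must be: NOUN NOUN ADV NOUN ADV.
Rule-by-rule: rule 1 ok; rule 2 ok; rule 3 ok.

NOUN NOUN ADV NOUN ADV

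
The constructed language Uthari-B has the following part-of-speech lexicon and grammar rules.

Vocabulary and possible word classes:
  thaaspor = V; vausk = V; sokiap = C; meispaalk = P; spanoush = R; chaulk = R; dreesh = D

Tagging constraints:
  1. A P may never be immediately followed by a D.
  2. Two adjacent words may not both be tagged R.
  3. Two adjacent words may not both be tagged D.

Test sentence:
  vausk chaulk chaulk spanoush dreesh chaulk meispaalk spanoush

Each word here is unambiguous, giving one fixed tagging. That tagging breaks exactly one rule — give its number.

2

Fixed tagging: V R R R D R P R.
Rule check: R1 holds, R2 violated, R3 holds.
Only rule 2 fails.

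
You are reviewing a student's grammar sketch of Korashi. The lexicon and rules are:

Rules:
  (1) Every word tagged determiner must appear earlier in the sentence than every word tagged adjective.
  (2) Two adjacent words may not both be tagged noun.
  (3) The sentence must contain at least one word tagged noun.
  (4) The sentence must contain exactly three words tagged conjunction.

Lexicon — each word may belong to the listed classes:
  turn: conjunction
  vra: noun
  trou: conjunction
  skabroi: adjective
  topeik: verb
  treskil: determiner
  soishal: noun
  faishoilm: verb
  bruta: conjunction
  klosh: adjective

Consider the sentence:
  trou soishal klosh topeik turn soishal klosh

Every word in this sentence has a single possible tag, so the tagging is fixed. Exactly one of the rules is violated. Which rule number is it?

4

Fixed tagging: conjunction noun adjective verb conjunction noun adjective.
Applying the rules: R1 ✓, R2 ✓, R3 ✓, R4 ✗.
Only rule 4 fails.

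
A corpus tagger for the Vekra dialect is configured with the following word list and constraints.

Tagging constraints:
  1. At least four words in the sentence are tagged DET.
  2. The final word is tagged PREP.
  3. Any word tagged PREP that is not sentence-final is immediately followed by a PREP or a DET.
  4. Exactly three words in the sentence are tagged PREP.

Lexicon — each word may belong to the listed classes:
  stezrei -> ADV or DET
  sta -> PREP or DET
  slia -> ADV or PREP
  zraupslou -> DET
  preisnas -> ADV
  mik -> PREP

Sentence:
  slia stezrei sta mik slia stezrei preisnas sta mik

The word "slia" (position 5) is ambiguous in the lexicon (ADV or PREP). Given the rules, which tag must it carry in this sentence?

PREP

Candidates per position — 1:slia {ADV,PREP}; 2:stezrei {ADV,DET}; 3:sta {PREP,DET}; 4:mik {PREP}; 5:slia {ADV,PREP}; 6:stezrei {ADV,DET}; 7:preisnas {ADV}; 8:sta {PREP,DET}; 9:mik {PREP}.
Position 2: tagging it ADV would leave rule 1 unsatisfiable, so it must be DET.
Position 3: tagging it PREP would leave rule 1 unsatisfiable, so it must be DET.
Position 5: tagging it ADV would leave rule 3 unsatisfiable, so it must be PREP.
Position 6: tagging it ADV would leave rule 1 unsatisfiable, so it must be DET.
Position 8: tagging it PREP would leave rule 1 unsatisfiable, so it must be DET.
Position 1: tagging it PREP would leave rule 4 unsatisfiable, so it must be ADV.
The only consistent sequence is: ADV DET DET PREP PREP DET ADV DET PREP.
Checking: rule 1 satisfied; rule 2 satisfied; rule 3 satisfied; rule 4 satisfied.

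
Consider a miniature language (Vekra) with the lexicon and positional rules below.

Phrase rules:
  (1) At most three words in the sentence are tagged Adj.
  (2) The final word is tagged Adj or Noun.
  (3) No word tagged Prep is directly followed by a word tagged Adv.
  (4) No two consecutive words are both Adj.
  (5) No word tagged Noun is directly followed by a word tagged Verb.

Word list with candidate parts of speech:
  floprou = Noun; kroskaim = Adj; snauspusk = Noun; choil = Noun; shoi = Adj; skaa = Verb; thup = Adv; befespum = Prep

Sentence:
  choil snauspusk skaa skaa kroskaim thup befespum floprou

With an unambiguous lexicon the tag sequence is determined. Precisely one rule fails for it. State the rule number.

5

Fixed tagging: Noun Noun Verb Verb Adj Adv Prep Noun.
Rule check: R1 ✓, R2 ✓, R3 ✓, R4 ✓, R5 ✗.
Only rule 5 fails.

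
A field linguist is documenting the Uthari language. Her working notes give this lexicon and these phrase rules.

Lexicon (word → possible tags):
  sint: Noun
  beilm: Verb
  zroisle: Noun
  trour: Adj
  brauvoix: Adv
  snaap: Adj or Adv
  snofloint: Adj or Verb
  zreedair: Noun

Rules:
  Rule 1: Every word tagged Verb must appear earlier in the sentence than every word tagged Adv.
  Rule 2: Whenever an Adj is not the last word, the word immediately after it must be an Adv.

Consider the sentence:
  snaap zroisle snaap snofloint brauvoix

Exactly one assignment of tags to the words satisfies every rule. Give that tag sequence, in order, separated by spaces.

Adv Noun Adv Adj Adv

Candidates per position — 1:snaap {Adj,Adv}; 2:zroisle {Noun}; 3:snaap {Adj,Adv}; 4:snofloint {Adj,Verb}; 5:brauvoix {Adv}.
At position 1, choosing Adj makes rule 2 impossible to satisfy; hence Adv.
At position 3, choosing Adj makes rule 2 impossible to satisfy; hence Adv.
At position 4, choosing Verb makes rule 1 impossible to satisfy; hence Adj.
The only consistent sequence is: Adv Noun Adv Adj Adv.
Verifying each rule — rule 1 satisfied; rule 2 satisfied.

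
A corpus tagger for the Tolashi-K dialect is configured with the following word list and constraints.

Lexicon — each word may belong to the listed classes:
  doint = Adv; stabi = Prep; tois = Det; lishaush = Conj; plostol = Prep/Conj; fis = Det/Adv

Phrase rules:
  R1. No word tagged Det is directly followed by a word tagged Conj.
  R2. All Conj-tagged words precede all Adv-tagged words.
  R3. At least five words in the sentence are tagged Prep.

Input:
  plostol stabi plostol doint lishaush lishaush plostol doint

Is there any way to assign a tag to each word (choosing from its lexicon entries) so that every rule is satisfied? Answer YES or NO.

NO

Candidates per position — 1:plostol {Prep,Conj}; 2:stabi {Prep}; 3:plostol {Prep,Conj}; 4:doint {Adv}; 5:lishaush {Conj}; 6:lishaush {Conj}; 7:plostol {Prep,Conj}; 8:doint {Adv}.
Rule 2 cannot be satisfied by any choice of tags from the lexicon.
So there is no consistent tagging.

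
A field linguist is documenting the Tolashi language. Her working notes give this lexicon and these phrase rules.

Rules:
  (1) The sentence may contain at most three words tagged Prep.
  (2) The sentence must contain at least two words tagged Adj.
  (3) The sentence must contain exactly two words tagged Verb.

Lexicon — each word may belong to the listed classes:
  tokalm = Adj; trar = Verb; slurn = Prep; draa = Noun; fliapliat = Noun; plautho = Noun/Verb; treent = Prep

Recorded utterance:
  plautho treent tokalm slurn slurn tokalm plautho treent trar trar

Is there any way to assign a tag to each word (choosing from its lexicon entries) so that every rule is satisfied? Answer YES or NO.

Candidates per position — 1:plautho {Noun,Verb}; 2:treent {Prep}; 3:tokalm {Adj}; 4:slurn {Prep}; 5:slurn {Prep}; 6:tokalm {Adj}; 7:plautho {Noun,Verb}; 8:treent {Prep}; 9:trar {Verb}; 10:trar {Verb}.
Rule 1 cannot be satisfied by any choice of tags from the lexicon.
So there is no consistent tagging.

NO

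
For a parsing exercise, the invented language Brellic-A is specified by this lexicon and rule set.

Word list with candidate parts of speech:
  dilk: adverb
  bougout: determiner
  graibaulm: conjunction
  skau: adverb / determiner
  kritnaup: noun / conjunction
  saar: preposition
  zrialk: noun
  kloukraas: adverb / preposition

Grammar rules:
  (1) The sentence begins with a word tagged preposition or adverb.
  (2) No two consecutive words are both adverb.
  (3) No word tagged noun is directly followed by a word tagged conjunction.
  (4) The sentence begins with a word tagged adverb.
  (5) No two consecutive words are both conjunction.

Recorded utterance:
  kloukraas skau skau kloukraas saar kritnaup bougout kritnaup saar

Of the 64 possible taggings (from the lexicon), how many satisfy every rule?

12

Candidates per position — 1:kloukraas {adverb,preposition}; 2:skau {adverb,determiner}; 3:skau {adverb,determiner}; 4:kloukraas {adverb,preposition}; 5:saar {preposition}; 6:kritnaup {noun,conjunction}; 7:bougout {determiner}; 8:kritnaup {noun,conjunction}; 9:saar {preposition}.
There are 64 candidate sequences in total.
Checking each against the rules leaves 12 sequences.
Count = 12.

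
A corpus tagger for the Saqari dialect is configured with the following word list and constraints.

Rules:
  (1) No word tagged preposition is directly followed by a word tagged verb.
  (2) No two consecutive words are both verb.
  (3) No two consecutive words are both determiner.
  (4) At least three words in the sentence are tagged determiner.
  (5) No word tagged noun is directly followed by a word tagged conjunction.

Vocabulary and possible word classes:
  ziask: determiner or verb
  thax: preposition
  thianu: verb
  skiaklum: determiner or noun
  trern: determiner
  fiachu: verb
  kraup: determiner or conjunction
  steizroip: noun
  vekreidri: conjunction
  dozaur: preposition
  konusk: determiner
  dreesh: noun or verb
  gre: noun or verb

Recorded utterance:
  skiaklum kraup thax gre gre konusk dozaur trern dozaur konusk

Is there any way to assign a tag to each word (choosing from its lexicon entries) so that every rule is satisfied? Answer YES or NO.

Candidates per position — 1:skiaklum {determiner,noun}; 2:kraup {determiner,conjunction}; 3:thax {preposition}; 4:gre {noun,verb}; 5:gre {noun,verb}; 6:konusk {determiner}; 7:dozaur {preposition}; 8:trern {determiner}; 9:dozaur {preposition}; 10:konusk {determiner}.
One satisfying assignment: determiner conjunction preposition noun verb determiner preposition determiner preposition determiner.
Check: rule 1 satisfied; rule 2 satisfied; rule 3 satisfied; rule 4 satisfied; rule 5 satisfied.

YES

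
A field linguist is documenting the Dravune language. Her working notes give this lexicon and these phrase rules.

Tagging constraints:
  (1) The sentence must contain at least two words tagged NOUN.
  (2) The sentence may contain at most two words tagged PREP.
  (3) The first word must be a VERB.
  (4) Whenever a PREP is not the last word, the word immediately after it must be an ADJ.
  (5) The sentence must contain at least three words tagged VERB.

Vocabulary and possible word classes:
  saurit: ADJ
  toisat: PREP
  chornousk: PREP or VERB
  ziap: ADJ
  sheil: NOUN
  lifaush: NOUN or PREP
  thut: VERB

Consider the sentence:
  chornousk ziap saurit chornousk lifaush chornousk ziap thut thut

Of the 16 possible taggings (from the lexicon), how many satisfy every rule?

Candidates per position — 1:chornousk {PREP,VERB}; 2:ziap {ADJ}; 3:saurit {ADJ}; 4:chornousk {PREP,VERB}; 5:lifaush {NOUN,PREP}; 6:chornousk {PREP,VERB}; 7:ziap {ADJ}; 8:thut {VERB}; 9:thut {VERB}.
There are 16 candidate sequences in total.
Rule 1 cannot be satisfied by any choice of tags from the lexicon.
So there is no consistent tagging.
Count = 0.

0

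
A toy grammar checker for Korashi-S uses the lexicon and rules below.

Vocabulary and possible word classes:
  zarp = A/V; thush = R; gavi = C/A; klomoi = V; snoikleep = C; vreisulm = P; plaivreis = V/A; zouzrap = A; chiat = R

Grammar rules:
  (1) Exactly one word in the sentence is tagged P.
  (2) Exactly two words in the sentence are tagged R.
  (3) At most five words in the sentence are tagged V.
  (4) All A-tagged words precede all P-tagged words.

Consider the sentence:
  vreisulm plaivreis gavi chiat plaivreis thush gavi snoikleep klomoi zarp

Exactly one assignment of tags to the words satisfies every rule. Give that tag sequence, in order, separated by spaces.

P V C R V R C C V V

Candidates per position — 1:vreisulm {P}; 2:plaivreis {V,A}; 3:gavi {C,A}; 4:chiat {R}; 5:plaivreis {V,A}; 6:thush {R}; 7:gavi {C,A}; 8:snoikleep {C}; 9:klomoi {V}; 10:zarp {A,V}.
Word 2 cannot be A — rule 4 would then fail for every completion. It is V.
Word 3 cannot be A — rule 4 would then fail for every completion. It is C.
Word 5 cannot be A — rule 4 would then fail for every completion. It is V.
Word 7 cannot be A — rule 4 would then fail for every completion. It is C.
Word 10 cannot be A — rule 4 would then fail for every completion. It is V.
The only consistent sequence is: P V C R V R C C V V.
Checking: rule 1 satisfied; rule 2 satisfied; rule 3 satisfied; rule 4 satisfied.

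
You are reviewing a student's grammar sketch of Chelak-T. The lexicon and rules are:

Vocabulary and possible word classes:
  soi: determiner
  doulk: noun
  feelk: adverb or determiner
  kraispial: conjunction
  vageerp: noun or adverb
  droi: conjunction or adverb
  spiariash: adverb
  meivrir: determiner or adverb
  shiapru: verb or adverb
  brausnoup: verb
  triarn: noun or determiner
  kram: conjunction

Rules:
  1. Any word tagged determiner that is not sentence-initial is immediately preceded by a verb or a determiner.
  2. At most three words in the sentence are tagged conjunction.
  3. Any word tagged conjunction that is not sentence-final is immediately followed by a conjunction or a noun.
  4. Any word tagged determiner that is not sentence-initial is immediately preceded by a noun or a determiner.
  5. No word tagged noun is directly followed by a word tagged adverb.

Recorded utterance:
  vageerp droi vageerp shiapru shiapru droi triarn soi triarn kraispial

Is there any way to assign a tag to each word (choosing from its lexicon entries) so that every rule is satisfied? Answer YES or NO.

NO

Candidates per position — 1:vageerp {noun,adverb}; 2:droi {conjunction,adverb}; 3:vageerp {noun,adverb}; 4:shiapru {verb,adverb}; 5:shiapru {verb,adverb}; 6:droi {conjunction,adverb}; 7:triarn {noun,determiner}; 8:soi {determiner}; 9:triarn {noun,determiner}; 10:kraispial {conjunction}.
Rule 1 cannot be satisfied by any choice of tags from the lexicon.
So there is no consistent tagging.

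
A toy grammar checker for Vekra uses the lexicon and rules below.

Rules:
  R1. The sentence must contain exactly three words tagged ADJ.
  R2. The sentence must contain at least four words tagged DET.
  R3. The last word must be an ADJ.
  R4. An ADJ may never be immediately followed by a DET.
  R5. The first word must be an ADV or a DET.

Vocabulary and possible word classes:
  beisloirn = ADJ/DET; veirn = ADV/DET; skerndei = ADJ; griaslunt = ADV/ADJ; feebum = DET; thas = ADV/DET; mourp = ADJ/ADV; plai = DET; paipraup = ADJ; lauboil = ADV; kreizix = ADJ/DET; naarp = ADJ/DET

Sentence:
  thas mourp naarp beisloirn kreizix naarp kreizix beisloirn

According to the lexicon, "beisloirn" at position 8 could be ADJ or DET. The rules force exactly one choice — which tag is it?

Candidates per position — 1:thas {ADV,DET}; 2:mourp {ADJ,ADV}; 3:naarp {ADJ,DET}; 4:beisloirn {ADJ,DET}; 5:kreizix {ADJ,DET}; 6:naarp {ADJ,DET}; 7:kreizix {ADJ,DET}; 8:beisloirn {ADJ,DET}.
Word 8 cannot be DET — rule 3 would then fail for every completion. It is ADJ.
The remaining ambiguous positions (1, 2, 3, 4, 5, 6, 7) are resolved jointly — only one combination satisfies every rule.
The unique satisfying tagging is: DET ADV DET DET DET ADJ ADJ ADJ.
Verifying each rule — rule 1 holds; rule 2 holds; rule 3 holds; rule 4 holds; rule 5 holds.

ADJ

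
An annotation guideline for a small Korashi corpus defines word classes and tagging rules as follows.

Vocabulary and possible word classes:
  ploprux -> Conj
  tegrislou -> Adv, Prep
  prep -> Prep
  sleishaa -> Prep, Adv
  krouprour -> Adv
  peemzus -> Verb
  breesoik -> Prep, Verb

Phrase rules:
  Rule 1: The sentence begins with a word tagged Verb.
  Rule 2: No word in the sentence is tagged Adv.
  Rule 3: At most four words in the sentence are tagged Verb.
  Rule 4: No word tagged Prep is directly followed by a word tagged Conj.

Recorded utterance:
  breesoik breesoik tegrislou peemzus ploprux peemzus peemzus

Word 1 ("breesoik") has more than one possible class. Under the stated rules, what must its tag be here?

Verb

Candidates per position — 1:breesoik {Prep,Verb}; 2:breesoik {Prep,Verb}; 3:tegrislou {Adv,Prep}; 4:peemzus {Verb}; 5:ploprux {Conj}; 6:peemzus {Verb}; 7:peemzus {Verb}.
Position 1: Prep is ruled out by rule 1; that leaves Verb.
Position 2: Verb is ruled out by rule 3; that leaves Prep.
Position 3: Adv is ruled out by rule 2; that leaves Prep.
So the tagging must be: Verb Prep Prep Verb Conj Verb Verb.
Rule-by-rule: rule 1 ok; rule 2 ok; rule 3 ok; rule 4 ok.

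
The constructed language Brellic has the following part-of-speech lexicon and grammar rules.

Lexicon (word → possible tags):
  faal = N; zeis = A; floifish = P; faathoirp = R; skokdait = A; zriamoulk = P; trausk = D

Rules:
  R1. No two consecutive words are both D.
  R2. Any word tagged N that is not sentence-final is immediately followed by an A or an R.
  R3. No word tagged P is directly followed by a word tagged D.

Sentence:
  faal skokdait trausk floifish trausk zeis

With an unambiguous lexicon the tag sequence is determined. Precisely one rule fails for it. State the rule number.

Fixed tagging: N A D P D A.
Applying the rules: R1 ✓, R2 ✓, R3 ✗.
Only rule 3 fails.

3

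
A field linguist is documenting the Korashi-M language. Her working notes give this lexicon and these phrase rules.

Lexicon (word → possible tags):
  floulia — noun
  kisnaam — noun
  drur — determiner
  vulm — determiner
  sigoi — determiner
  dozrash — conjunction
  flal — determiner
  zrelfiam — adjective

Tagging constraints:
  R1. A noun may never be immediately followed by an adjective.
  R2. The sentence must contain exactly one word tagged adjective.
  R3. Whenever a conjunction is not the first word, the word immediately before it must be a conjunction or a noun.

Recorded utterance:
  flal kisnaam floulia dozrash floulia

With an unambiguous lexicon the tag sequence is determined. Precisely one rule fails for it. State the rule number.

2

Fixed tagging: determiner noun noun conjunction noun.
Rule check: R1 ok, R2 fails, R3 ok.
Only rule 2 fails.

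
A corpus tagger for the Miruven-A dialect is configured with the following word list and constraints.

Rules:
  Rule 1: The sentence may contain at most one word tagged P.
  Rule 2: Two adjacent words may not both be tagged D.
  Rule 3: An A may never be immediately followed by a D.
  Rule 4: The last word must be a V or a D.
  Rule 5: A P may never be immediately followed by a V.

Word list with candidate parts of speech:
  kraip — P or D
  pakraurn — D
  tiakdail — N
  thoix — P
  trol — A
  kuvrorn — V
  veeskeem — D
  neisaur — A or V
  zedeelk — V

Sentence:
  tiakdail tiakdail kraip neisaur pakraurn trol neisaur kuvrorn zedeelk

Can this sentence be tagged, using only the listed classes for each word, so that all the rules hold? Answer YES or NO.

YES

Candidates per position — 1:tiakdail {N}; 2:tiakdail {N}; 3:kraip {P,D}; 4:neisaur {A,V}; 5:pakraurn {D}; 6:trol {A}; 7:neisaur {A,V}; 8:kuvrorn {V}; 9:zedeelk {V}.
One satisfying assignment: N N D V D A A V V.
Check: rule 1 holds; rule 2 holds; rule 3 holds; rule 4 holds; rule 5 holds.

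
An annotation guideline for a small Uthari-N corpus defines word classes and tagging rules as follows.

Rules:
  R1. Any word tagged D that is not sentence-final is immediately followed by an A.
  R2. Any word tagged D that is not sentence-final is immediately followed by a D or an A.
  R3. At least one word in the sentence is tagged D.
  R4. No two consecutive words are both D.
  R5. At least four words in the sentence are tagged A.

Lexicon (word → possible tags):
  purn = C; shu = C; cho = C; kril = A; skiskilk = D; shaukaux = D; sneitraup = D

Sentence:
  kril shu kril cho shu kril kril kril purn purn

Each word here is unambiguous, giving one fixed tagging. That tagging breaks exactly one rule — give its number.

3

Fixed tagging: A C A C C A A A C C.
Checking each rule: R1 ok, R2 ok, R3 fails, R4 ok, R5 ok.
Only rule 3 fails.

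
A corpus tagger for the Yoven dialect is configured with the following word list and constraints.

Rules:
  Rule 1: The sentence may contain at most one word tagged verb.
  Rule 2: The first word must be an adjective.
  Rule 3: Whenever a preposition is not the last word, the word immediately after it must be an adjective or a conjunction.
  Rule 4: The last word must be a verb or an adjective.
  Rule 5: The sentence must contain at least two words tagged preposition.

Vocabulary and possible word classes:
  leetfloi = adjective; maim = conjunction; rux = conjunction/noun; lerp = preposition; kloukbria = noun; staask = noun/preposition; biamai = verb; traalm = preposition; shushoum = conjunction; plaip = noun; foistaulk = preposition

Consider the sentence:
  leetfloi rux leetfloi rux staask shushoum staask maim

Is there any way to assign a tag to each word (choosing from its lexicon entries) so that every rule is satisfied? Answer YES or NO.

Candidates per position — 1:leetfloi {adjective}; 2:rux {conjunction,noun}; 3:leetfloi {adjective}; 4:rux {conjunction,noun}; 5:staask {noun,preposition}; 6:shushoum {conjunction}; 7:staask {noun,preposition}; 8:maim {conjunction}.
Rule 4 cannot be satisfied by any choice of tags from the lexicon.
So there is no consistent tagging.

NO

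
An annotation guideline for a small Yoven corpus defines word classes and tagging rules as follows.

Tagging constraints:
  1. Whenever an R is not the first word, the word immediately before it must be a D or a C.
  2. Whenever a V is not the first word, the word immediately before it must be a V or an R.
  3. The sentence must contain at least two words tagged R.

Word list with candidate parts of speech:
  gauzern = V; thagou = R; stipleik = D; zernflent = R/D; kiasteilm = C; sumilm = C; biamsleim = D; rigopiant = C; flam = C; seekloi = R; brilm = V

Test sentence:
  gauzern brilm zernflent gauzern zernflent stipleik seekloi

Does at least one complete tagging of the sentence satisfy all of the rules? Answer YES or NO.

Candidates per position — 1:gauzern {V}; 2:brilm {V}; 3:zernflent {R,D}; 4:gauzern {V}; 5:zernflent {R,D}; 6:stipleik {D}; 7:seekloi {R}.
Every candidate sequence violates at least one rule; no consistent tagging exists.

NO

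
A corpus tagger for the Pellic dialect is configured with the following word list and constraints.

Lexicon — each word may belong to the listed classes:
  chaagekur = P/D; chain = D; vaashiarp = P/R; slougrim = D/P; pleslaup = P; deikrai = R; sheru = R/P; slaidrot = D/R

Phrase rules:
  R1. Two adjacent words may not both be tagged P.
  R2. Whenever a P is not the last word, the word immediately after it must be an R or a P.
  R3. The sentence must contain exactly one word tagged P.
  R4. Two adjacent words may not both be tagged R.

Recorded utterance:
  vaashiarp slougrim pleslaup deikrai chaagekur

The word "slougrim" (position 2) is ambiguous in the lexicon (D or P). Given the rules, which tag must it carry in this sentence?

Candidates per position — 1:vaashiarp {P,R}; 2:slougrim {D,P}; 3:pleslaup {P}; 4:deikrai {R}; 5:chaagekur {P,D}.
Position 1: P is ruled out by rule 3; that leaves R.
Position 2: P is ruled out by rule 1; that leaves D.
Position 5: P is ruled out by rule 3; that leaves D.
The only consistent sequence is: R D P R D.
Checking: rule 1 satisfied; rule 2 satisfied; rule 3 satisfied; rule 4 satisfied.

D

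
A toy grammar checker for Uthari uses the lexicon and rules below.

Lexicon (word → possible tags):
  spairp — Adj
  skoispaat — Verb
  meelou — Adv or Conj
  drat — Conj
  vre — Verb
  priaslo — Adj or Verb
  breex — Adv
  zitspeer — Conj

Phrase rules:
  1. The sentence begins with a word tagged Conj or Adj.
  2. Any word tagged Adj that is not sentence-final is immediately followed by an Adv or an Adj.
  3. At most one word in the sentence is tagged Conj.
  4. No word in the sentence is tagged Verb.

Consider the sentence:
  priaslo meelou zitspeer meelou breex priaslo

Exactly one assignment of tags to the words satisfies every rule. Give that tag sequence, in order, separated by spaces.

Adj Adv Conj Adv Adv Adj

Candidates per position — 1:priaslo {Adj,Verb}; 2:meelou {Adv,Conj}; 3:zitspeer {Conj}; 4:meelou {Adv,Conj}; 5:breex {Adv}; 6:priaslo {Adj,Verb}.
Position 1: Verb is ruled out by rule 1; that leaves Adj.
Position 2: Conj is ruled out by rule 2; that leaves Adv.
Position 4: Conj is ruled out by rule 3; that leaves Adv.
Position 6: Verb is ruled out by rule 4; that leaves Adj.
The unique satisfying tagging is: Adj Adv Conj Adv Adv Adj.
Check: rule 1 ok; rule 2 ok; rule 3 ok; rule 4 ok.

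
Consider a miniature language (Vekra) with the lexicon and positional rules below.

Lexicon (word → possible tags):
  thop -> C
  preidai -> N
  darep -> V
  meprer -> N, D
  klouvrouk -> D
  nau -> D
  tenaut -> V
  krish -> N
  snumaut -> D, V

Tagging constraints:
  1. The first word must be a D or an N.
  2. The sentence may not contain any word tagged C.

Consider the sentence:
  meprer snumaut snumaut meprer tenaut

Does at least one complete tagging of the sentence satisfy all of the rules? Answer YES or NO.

Candidates per position — 1:meprer {N,D}; 2:snumaut {D,V}; 3:snumaut {D,V}; 4:meprer {N,D}; 5:tenaut {V}.
One satisfying assignment: N D V D V.
Rule-by-rule: rule 1 ✓; rule 2 ✓.

YES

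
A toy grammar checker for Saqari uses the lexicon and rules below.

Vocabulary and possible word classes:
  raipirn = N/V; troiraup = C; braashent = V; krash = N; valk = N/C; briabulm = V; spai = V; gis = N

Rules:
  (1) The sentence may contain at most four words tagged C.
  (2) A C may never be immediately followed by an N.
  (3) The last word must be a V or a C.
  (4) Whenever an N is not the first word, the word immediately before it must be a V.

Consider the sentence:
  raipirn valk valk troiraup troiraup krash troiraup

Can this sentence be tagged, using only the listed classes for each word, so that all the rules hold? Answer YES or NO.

NO

Candidates per position — 1:raipirn {N,V}; 2:valk {N,C}; 3:valk {N,C}; 4:troiraup {C}; 5:troiraup {C}; 6:krash {N}; 7:troiraup {C}.
Rule 2 cannot be satisfied by any choice of tags from the lexicon.
So there is no consistent tagging.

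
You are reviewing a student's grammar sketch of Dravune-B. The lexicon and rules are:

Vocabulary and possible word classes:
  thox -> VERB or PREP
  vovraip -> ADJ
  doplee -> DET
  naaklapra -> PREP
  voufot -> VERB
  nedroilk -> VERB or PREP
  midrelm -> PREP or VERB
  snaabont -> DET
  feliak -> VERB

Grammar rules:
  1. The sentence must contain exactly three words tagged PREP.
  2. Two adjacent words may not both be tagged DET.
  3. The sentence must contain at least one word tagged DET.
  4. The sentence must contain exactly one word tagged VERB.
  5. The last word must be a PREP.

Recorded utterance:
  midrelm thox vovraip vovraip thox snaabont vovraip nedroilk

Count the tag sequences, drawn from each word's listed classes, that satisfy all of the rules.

3

Candidates per position — 1:midrelm {PREP,VERB}; 2:thox {VERB,PREP}; 3:vovraip {ADJ}; 4:vovraip {ADJ}; 5:thox {VERB,PREP}; 6:snaabont {DET}; 7:vovraip {ADJ}; 8:nedroilk {VERB,PREP}.
There are 16 candidate sequences in total.
The sequences that satisfy every rule: PREP VERB ADJ ADJ PREP DET ADJ PREP; PREP PREP ADJ ADJ VERB DET ADJ PREP; VERB PREP ADJ ADJ PREP DET ADJ PREP.
Count = 3.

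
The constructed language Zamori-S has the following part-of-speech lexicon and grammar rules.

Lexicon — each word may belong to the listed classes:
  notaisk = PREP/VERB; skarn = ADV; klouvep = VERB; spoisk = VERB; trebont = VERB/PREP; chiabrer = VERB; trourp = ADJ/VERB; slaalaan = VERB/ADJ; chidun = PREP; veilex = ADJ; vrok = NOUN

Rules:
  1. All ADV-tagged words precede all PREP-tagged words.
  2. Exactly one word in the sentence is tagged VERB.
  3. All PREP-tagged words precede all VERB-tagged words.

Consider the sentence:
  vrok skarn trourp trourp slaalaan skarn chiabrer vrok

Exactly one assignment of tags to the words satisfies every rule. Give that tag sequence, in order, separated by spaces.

NOUN ADV ADJ ADJ ADJ ADV VERB NOUN

Candidates per position — 1:vrok {NOUN}; 2:skarn {ADV}; 3:trourp {ADJ,VERB}; 4:trourp {ADJ,VERB}; 5:slaalaan {VERB,ADJ}; 6:skarn {ADV}; 7:chiabrer {VERB}; 8:vrok {NOUN}.
Position 3: VERB is ruled out by rule 2; that leaves ADJ.
Position 4: VERB is ruled out by rule 2; that leaves ADJ.
Position 5: VERB is ruled out by rule 2; that leaves ADJ.
That leaves exactly one tagging: NOUN ADV ADJ ADJ ADJ ADV VERB NOUN.
Rule-by-rule: rule 1 holds; rule 2 holds; rule 3 holds.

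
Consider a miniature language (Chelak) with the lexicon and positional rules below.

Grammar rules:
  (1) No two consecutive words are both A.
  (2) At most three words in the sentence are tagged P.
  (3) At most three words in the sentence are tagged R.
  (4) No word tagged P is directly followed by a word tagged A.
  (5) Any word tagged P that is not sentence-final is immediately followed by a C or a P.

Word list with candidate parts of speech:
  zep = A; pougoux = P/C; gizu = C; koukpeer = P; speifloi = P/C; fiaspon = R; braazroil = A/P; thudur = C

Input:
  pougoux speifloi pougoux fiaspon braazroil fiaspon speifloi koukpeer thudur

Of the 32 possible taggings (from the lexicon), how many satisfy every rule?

7

Candidates per position — 1:pougoux {P,C}; 2:speifloi {P,C}; 3:pougoux {P,C}; 4:fiaspon {R}; 5:braazroil {A,P}; 6:fiaspon {R}; 7:speifloi {P,C}; 8:koukpeer {P}; 9:thudur {C}.
There are 32 candidate sequences in total.
Checking each against the rules leaves 7 sequences.
Count = 7.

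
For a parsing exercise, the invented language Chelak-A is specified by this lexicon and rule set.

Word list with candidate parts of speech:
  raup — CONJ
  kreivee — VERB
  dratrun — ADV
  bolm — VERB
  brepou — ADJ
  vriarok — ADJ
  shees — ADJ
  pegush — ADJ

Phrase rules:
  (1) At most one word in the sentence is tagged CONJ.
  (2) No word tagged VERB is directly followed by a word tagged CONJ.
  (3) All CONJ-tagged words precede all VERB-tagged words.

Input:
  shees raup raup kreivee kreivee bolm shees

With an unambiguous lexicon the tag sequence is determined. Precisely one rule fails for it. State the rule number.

Fixed tagging: ADJ CONJ CONJ VERB VERB VERB ADJ.
Applying the rules: R1 ✗, R2 ✓, R3 ✓.
Only rule 1 fails.

1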